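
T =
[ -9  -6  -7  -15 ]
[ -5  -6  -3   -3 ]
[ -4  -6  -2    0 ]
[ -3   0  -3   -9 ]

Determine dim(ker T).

2

Row reduce to echelon form.
R2 ← R2 − (5/9)·R1: [0, -8/3, 8/9, 16/3]
R3 ← R3 − (4/9)·R1: [0, -10/3, 10/9, 20/3]
R4 ← R4 − (1/3)·R1: [0, 2, -2/3, -4]
R3 ← R3 − (5/4)·R2: [0, 0, 0, 0]
R4 ← R4 + (3/4)·R2: [0, 0, 0, 0]
2 nonzero rows, so rank(T) = 2.
T has 4 columns; by rank–nullity, nullity = 4 − 2 = 2.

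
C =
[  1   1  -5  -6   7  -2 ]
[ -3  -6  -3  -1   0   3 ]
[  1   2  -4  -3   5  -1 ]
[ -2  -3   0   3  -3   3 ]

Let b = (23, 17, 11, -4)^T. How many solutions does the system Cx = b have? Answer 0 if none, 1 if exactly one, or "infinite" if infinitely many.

Row reduce the augmented matrix [C | b].
R2 ← R2 + (3)·R1: [0, -3, -18, -19, 21, -3, 86]
R3 ← R3 − R1: [0, 1, 1, 3, -2, 1, -12]
R4 ← R4 + (2)·R1: [0, -1, -10, -9, 11, -1, 42]
R3 ← R3 + (1/3)·R2: [0, 0, -5, -10/3, 5, 0, 50/3]
R4 ← R4 − (1/3)·R2: [0, 0, -4, -8/3, 4, 0, 40/3]
R4 ← R4 − (4/5)·R3: [0, 0, 0, 0, 0, 0, 0]
The echelon form has 3 nonzero rows, and every pivot lies in the first 6 columns, so rank(C) = rank([C|b]) = 3.
The system is consistent.
rank = 3 < 6 unknowns, so there are infinitely many solutions.

infinite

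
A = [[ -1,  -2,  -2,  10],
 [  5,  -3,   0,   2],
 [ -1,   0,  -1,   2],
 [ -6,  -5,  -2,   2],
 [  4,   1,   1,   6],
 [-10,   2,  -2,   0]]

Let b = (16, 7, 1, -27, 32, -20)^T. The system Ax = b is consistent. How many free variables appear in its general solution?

0

Row reduce the augmented matrix [A | b].
R2 ← R2 + (5)·R1: [0, -13, -10, 52, 87]
R3 ← R3 − R1: [0, 2, 1, -8, -15]
R4 ← R4 − (6)·R1: [0, 7, 10, -58, -123]
R5 ← R5 + (4)·R1: [0, -7, -7, 46, 96]
R6 ← R6 − (10)·R1: [0, 22, 18, -100, -180]
R3 ← R3 + (2/13)·R2: [0, 0, -7/13, 0, -21/13]
R4 ← R4 + (7/13)·R2: [0, 0, 60/13, -30, -990/13]
R5 ← R5 − (7/13)·R2: [0, 0, -21/13, 18, 639/13]
R6 ← R6 + (22/13)·R2: [0, 0, 14/13, -12, -426/13]
R4 ← R4 + (60/7)·R3: [0, 0, 0, -30, -90]
R5 ← R5 − (3)·R3: [0, 0, 0, 18, 54]
R6 ← R6 + (2)·R3: [0, 0, 0, -12, -36]
R5 ← R5 + (3/5)·R4: [0, 0, 0, 0, 0]
R6 ← R6 − (2/5)·R4: [0, 0, 0, 0, 0]
The echelon form has 4 nonzero rows, and every pivot lies in the first 4 columns, so rank(A) = rank([A|b]) = 4.
The system is consistent.
Free variables = (unknowns) − (rank) = 4 − 4 = 0.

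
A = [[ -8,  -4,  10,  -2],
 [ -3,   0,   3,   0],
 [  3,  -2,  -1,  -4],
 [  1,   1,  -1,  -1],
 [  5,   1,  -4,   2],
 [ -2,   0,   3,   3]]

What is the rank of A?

Row reduce to echelon form.
R2 ← R2 − (3/8)·R1: [0, 3/2, -3/4, 3/4]
R3 ← R3 + (3/8)·R1: [0, -7/2, 11/4, -19/4]
R4 ← R4 + (1/8)·R1: [0, 1/2, 1/4, -5/4]
R5 ← R5 + (5/8)·R1: [0, -3/2, 9/4, 3/4]
R6 ← R6 − (1/4)·R1: [0, 1, 1/2, 7/2]
R3 ← R3 + (7/3)·R2: [0, 0, 1, -3]
R4 ← R4 − (1/3)·R2: [0, 0, 1/2, -3/2]
R5 ← R5 + R2: [0, 0, 3/2, 3/2]
R6 ← R6 − (2/3)·R2: [0, 0, 1, 3]
R4 ← R4 − (1/2)·R3: [0, 0, 0, 0]
R5 ← R5 − (3/2)·R3: [0, 0, 0, 6]
R6 ← R6 − R3: [0, 0, 0, 6]
Swap R4 ↔ R5
R6 ← R6 − R4: [0, 0, 0, 0]
Echelon form has 4 nonzero rows, so rank(A) = 4.

4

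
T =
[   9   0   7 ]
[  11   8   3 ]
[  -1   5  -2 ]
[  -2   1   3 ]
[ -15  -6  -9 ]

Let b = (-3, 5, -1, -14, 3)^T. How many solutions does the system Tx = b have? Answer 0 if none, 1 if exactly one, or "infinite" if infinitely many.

1

Row reduce the augmented matrix [T | b].
R2 ← R2 − (11/9)·R1: [0, 8, -50/9, 26/3]
R3 ← R3 + (1/9)·R1: [0, 5, -11/9, -4/3]
R4 ← R4 + (2/9)·R1: [0, 1, 41/9, -44/3]
R5 ← R5 + (5/3)·R1: [0, -6, 8/3, -2]
R3 ← R3 − (5/8)·R2: [0, 0, 9/4, -27/4]
R4 ← R4 − (1/8)·R2: [0, 0, 21/4, -63/4]
R5 ← R5 + (3/4)·R2: [0, 0, -3/2, 9/2]
R4 ← R4 − (7/3)·R3: [0, 0, 0, 0]
R5 ← R5 + (2/3)·R3: [0, 0, 0, 0]
The echelon form has 3 nonzero rows, and every pivot lies in the first 3 columns, so rank(T) = rank([T|b]) = 3.
The system is consistent.
rank = 3 = number of unknowns, so the solution is unique.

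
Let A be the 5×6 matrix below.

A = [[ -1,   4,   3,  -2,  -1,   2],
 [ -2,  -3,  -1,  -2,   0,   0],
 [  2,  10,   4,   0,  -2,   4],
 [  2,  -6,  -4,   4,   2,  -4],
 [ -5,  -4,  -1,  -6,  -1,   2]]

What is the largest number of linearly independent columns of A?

Row reduce to echelon form.
R2 ← R2 − (2)·R1: [0, -11, -7, 2, 2, -4]
R3 ← R3 + (2)·R1: [0, 18, 10, -4, -4, 8]
R4 ← R4 + (2)·R1: [0, 2, 2, 0, 0, 0]
R5 ← R5 − (5)·R1: [0, -24, -16, 4, 4, -8]
R3 ← R3 + (18/11)·R2: [0, 0, -16/11, -8/11, -8/11, 16/11]
R4 ← R4 + (2/11)·R2: [0, 0, 8/11, 4/11, 4/11, -8/11]
R5 ← R5 − (24/11)·R2: [0, 0, -8/11, -4/11, -4/11, 8/11]
R4 ← R4 + (1/2)·R3: [0, 0, 0, 0, 0, 0]
R5 ← R5 − (1/2)·R3: [0, 0, 0, 0, 0, 0]
Echelon form has 3 nonzero rows, so rank(A) = 3.
The rank gives the maximum number of linearly independent columns: 3.

3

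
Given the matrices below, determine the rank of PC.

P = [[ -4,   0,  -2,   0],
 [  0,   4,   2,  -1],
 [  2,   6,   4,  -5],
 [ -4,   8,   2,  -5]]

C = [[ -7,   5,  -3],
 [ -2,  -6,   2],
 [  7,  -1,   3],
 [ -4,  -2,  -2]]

First compute PC:
[[ 14, -18,   6],
 [ 10, -24,  16],
 [ 22, -20,  28],
 [ 46, -60,  44]]
Now row reduce the product.
R2 ← R2 − (5/7)·R1: [0, -78/7, 82/7]
R3 ← R3 − (11/7)·R1: [0, 58/7, 130/7]
R4 ← R4 − (23/7)·R1: [0, -6/7, 170/7]
R3 ← R3 + (29/39)·R2: [0, 0, 1064/39]
R4 ← R4 − (1/13)·R2: [0, 0, 304/13]
R4 ← R4 − (6/7)·R3: [0, 0, 0]
3 nonzero rows, so rank(PC) = 3.

3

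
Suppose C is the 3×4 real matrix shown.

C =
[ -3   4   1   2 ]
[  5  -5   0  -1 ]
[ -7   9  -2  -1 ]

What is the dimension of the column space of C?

Row reduce to echelon form.
R2 ← R2 + (5/3)·R1: [0, 5/3, 5/3, 7/3]
R3 ← R3 − (7/3)·R1: [0, -1/3, -13/3, -17/3]
R3 ← R3 + (1/5)·R2: [0, 0, -4, -26/5]
Echelon form has 3 nonzero rows, so rank(C) = 3.
The column space has dimension equal to the rank: 3.

3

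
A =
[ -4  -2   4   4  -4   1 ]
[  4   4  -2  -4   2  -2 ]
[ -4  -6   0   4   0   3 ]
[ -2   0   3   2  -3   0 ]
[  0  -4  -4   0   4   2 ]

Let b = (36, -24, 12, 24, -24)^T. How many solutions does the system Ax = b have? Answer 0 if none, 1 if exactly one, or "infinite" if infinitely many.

infinite

Row reduce the augmented matrix [A | b].
R2 ← R2 + R1: [0, 2, 2, 0, -2, -1, 12]
R3 ← R3 − R1: [0, -4, -4, 0, 4, 2, -24]
R4 ← R4 − (1/2)·R1: [0, 1, 1, 0, -1, -1/2, 6]
R3 ← R3 + (2)·R2: [0, 0, 0, 0, 0, 0, 0]
R4 ← R4 − (1/2)·R2: [0, 0, 0, 0, 0, 0, 0]
R5 ← R5 + (2)·R2: [0, 0, 0, 0, 0, 0, 0]
The echelon form has 2 nonzero rows, and every pivot lies in the first 6 columns, so rank(A) = rank([A|b]) = 2.
The system is consistent.
rank = 2 < 6 unknowns, so there are infinitely many solutions.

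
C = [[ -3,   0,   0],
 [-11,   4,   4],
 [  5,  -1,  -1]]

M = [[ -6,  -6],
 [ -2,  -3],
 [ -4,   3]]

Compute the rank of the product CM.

2

First compute CM:
[[ 18,  18],
 [ 42,  66],
 [-24, -30]]
Now row reduce the product.
R2 ← R2 − (7/3)·R1: [0, 24]
R3 ← R3 + (4/3)·R1: [0, -6]
R3 ← R3 + (1/4)·R2: [0, 0]
2 nonzero rows, so rank(CM) = 2.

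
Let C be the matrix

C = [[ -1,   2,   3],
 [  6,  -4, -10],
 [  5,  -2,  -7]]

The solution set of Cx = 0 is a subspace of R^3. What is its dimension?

Row reduce to echelon form.
R2 ← R2 + (6)·R1: [0, 8, 8]
R3 ← R3 + (5)·R1: [0, 8, 8]
R3 ← R3 − R2: [0, 0, 0]
2 nonzero rows, so rank(C) = 2.
C has 3 columns; by rank–nullity, nullity = 3 − 2 = 1.

1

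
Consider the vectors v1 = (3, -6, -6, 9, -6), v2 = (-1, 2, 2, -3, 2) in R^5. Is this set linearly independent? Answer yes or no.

no

Form the matrix with these vectors as rows and row reduce.
R2 ← R2 + (1/3)·R1: [0, 0, 0, 0, 0]
1 nonzero row, so the 2 vectors span a space of dimension 1.
Since 1 < 2, the vectors are linearly dependent.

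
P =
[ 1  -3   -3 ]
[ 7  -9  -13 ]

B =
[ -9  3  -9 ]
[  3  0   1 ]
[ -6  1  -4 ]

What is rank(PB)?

First compute PB:
[[  0,   0,   0],
 [-12,   8, -20]]
Now row reduce the product.
Swap R1 ↔ R2
1 nonzero row, so rank(PB) = 1.

1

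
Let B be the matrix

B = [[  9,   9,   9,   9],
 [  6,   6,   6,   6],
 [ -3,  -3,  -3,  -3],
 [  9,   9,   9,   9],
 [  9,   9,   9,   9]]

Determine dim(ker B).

Row reduce to echelon form.
R2 ← R2 − (2/3)·R1: [0, 0, 0, 0]
R3 ← R3 + (1/3)·R1: [0, 0, 0, 0]
R4 ← R4 − R1: [0, 0, 0, 0]
R5 ← R5 − R1: [0, 0, 0, 0]
1 nonzero row, so rank(B) = 1.
B has 4 columns; by rank–nullity, nullity = 4 − 1 = 3.

3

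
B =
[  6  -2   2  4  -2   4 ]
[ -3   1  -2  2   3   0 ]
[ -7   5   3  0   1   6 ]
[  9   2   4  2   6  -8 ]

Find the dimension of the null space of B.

Row reduce to echelon form.
R2 ← R2 + (1/2)·R1: [0, 0, -1, 4, 2, 2]
R3 ← R3 + (7/6)·R1: [0, 8/3, 16/3, 14/3, -4/3, 32/3]
R4 ← R4 − (3/2)·R1: [0, 5, 1, -4, 9, -14]
Swap R2 ↔ R3
R4 ← R4 − (15/8)·R2: [0, 0, -9, -51/4, 23/2, -34]
R4 ← R4 − (9)·R3: [0, 0, 0, -195/4, -13/2, -52]
4 nonzero rows, so rank(B) = 4.
B has 6 columns; by rank–nullity, nullity = 6 − 4 = 2.

2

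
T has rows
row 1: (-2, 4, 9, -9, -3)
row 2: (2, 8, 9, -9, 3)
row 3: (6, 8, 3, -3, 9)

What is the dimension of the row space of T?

2

Row reduce to echelon form.
R2 ← R2 + R1: [0, 12, 18, -18, 0]
R3 ← R3 + (3)·R1: [0, 20, 30, -30, 0]
R3 ← R3 − (5/3)·R2: [0, 0, 0, 0, 0]
Echelon form has 2 nonzero rows, so rank(T) = 2.
The row space has dimension equal to the rank: 2.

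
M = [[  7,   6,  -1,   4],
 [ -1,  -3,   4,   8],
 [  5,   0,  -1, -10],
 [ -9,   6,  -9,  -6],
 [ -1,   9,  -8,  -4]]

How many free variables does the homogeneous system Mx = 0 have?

1

Row reduce to echelon form.
R2 ← R2 + (1/7)·R1: [0, -15/7, 27/7, 60/7]
R3 ← R3 − (5/7)·R1: [0, -30/7, -2/7, -90/7]
R4 ← R4 + (9/7)·R1: [0, 96/7, -72/7, -6/7]
R5 ← R5 + (1/7)·R1: [0, 69/7, -57/7, -24/7]
R3 ← R3 − (2)·R2: [0, 0, -8, -30]
R4 ← R4 + (32/5)·R2: [0, 0, 72/5, 54]
R5 ← R5 + (23/5)·R2: [0, 0, 48/5, 36]
R4 ← R4 + (9/5)·R3: [0, 0, 0, 0]
R5 ← R5 + (6/5)·R3: [0, 0, 0, 0]
3 nonzero rows, so rank(M) = 3.
M has 4 columns; by rank–nullity, nullity = 4 − 3 = 1.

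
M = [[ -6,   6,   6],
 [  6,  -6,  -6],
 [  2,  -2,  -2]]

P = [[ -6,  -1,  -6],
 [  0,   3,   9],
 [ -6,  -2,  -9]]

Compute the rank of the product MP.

1

First compute MP:
[[  0,  12,  36],
 [  0, -12, -36],
 [  0,  -4, -12]]
Now row reduce the product.
R2 ← R2 + R1: [0, 0, 0]
R3 ← R3 + (1/3)·R1: [0, 0, 0]
1 nonzero row, so rank(MP) = 1.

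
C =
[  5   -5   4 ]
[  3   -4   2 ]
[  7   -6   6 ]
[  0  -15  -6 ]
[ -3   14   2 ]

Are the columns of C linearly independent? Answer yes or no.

Row reduce C to echelon form.
R2 ← R2 − (3/5)·R1: [0, -1, -2/5]
R3 ← R3 − (7/5)·R1: [0, 1, 2/5]
R5 ← R5 + (3/5)·R1: [0, 11, 22/5]
R3 ← R3 + R2: [0, 0, 0]
R4 ← R4 − (15)·R2: [0, 0, 0]
R5 ← R5 + (11)·R2: [0, 0, 0]
2 pivots among 3 columns.
Only 2 < 3 pivot columns, so the columns are linearly dependent.

no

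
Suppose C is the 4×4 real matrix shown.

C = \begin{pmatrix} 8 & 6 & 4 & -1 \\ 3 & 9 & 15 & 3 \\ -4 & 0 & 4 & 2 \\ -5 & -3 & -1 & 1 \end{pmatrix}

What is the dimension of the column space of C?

Row reduce to echelon form.
R2 ← R2 − (3/8)·R1: [0, 27/4, 27/2, 27/8]
R3 ← R3 + (1/2)·R1: [0, 3, 6, 3/2]
R4 ← R4 + (5/8)·R1: [0, 3/4, 3/2, 3/8]
R3 ← R3 − (4/9)·R2: [0, 0, 0, 0]
R4 ← R4 − (1/9)·R2: [0, 0, 0, 0]
Echelon form has 2 nonzero rows, so rank(C) = 2.
The column space has dimension equal to the rank: 2.

2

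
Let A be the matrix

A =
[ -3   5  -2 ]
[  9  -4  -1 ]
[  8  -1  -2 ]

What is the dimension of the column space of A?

3

Row reduce to echelon form.
R2 ← R2 + (3)·R1: [0, 11, -7]
R3 ← R3 + (8/3)·R1: [0, 37/3, -22/3]
R3 ← R3 − (37/33)·R2: [0, 0, 17/33]
Echelon form has 3 nonzero rows, so rank(A) = 3.
The column space has dimension equal to the rank: 3.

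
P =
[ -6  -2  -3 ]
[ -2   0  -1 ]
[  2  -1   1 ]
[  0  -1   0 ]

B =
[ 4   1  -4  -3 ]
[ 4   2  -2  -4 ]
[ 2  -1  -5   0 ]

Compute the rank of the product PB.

2

First compute PB:
[[-38,  -7,  43,  26],
 [-10,  -1,  13,   6],
 [  6,  -1, -11,  -2],
 [ -4,  -2,   2,   4]]
Now row reduce the product.
R2 ← R2 − (5/19)·R1: [0, 16/19, 32/19, -16/19]
R3 ← R3 + (3/19)·R1: [0, -40/19, -80/19, 40/19]
R4 ← R4 − (2/19)·R1: [0, -24/19, -48/19, 24/19]
R3 ← R3 + (5/2)·R2: [0, 0, 0, 0]
R4 ← R4 + (3/2)·R2: [0, 0, 0, 0]
2 nonzero rows, so rank(PB) = 2.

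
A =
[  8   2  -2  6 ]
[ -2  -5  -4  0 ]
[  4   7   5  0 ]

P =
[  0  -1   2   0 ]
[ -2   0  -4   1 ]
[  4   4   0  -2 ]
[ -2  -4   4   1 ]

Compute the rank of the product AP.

First compute AP:
[[-24, -40,  32,  12],
 [ -6, -14,  16,   3],
 [  6,  16, -20,  -3]]
Now row reduce the product.
R2 ← R2 − (1/4)·R1: [0, -4, 8, 0]
R3 ← R3 + (1/4)·R1: [0, 6, -12, 0]
R3 ← R3 + (3/2)·R2: [0, 0, 0, 0]
2 nonzero rows, so rank(AP) = 2.

2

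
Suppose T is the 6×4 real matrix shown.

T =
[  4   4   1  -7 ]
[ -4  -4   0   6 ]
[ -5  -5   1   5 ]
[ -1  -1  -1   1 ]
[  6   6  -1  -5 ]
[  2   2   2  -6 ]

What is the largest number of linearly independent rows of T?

Row reduce to echelon form.
R2 ← R2 + R1: [0, 0, 1, -1]
R3 ← R3 + (5/4)·R1: [0, 0, 9/4, -15/4]
R4 ← R4 + (1/4)·R1: [0, 0, -3/4, -3/4]
R5 ← R5 − (3/2)·R1: [0, 0, -5/2, 11/2]
R6 ← R6 − (1/2)·R1: [0, 0, 3/2, -5/2]
R3 ← R3 − (9/4)·R2: [0, 0, 0, -3/2]
R4 ← R4 + (3/4)·R2: [0, 0, 0, -3/2]
R5 ← R5 + (5/2)·R2: [0, 0, 0, 3]
R6 ← R6 − (3/2)·R2: [0, 0, 0, -1]
R4 ← R4 − R3: [0, 0, 0, 0]
R5 ← R5 + (2)·R3: [0, 0, 0, 0]
R6 ← R6 − (2/3)·R3: [0, 0, 0, 0]
Echelon form has 3 nonzero rows, so rank(T) = 3.
The rank gives the maximum number of linearly independent rows: 3.

3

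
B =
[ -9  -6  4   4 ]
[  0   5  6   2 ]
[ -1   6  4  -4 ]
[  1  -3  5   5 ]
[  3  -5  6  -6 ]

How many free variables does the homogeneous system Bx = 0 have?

0

Row reduce to echelon form.
R3 ← R3 − (1/9)·R1: [0, 20/3, 32/9, -40/9]
R4 ← R4 + (1/9)·R1: [0, -11/3, 49/9, 49/9]
R5 ← R5 + (1/3)·R1: [0, -7, 22/3, -14/3]
R3 ← R3 − (4/3)·R2: [0, 0, -40/9, -64/9]
R4 ← R4 + (11/15)·R2: [0, 0, 443/45, 311/45]
R5 ← R5 + (7/5)·R2: [0, 0, 236/15, -28/15]
R4 ← R4 + (443/200)·R3: [0, 0, 0, -221/25]
R5 ← R5 + (177/50)·R3: [0, 0, 0, -676/25]
R5 ← R5 − (52/17)·R4: [0, 0, 0, 0]
4 nonzero rows, so rank(B) = 4.
B has 4 columns; by rank–nullity, nullity = 4 − 4 = 0.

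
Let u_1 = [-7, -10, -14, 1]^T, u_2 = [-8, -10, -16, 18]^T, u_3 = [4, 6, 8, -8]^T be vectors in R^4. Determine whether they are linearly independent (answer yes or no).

Form the matrix with these vectors as rows and row reduce.
R2 ← R2 − (8/7)·R1: [0, 10/7, 0, 118/7]
R3 ← R3 + (4/7)·R1: [0, 2/7, 0, -52/7]
R3 ← R3 − (1/5)·R2: [0, 0, 0, -54/5]
3 nonzero rows, so the 3 vectors span a space of dimension 3.
Since 3 = 3, the vectors are linearly independent.

yes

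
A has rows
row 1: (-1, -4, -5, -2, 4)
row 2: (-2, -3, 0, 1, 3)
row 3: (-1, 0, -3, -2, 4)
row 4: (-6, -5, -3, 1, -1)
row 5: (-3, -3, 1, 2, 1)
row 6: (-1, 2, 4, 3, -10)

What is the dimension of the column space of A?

Row reduce to echelon form.
R2 ← R2 − (2)·R1: [0, 5, 10, 5, -5]
R3 ← R3 − R1: [0, 4, 2, 0, 0]
R4 ← R4 − (6)·R1: [0, 19, 27, 13, -25]
R5 ← R5 − (3)·R1: [0, 9, 16, 8, -11]
R6 ← R6 − R1: [0, 6, 9, 5, -14]
R3 ← R3 − (4/5)·R2: [0, 0, -6, -4, 4]
R4 ← R4 − (19/5)·R2: [0, 0, -11, -6, -6]
R5 ← R5 − (9/5)·R2: [0, 0, -2, -1, -2]
R6 ← R6 − (6/5)·R2: [0, 0, -3, -1, -8]
R4 ← R4 − (11/6)·R3: [0, 0, 0, 4/3, -40/3]
R5 ← R5 − (1/3)·R3: [0, 0, 0, 1/3, -10/3]
R6 ← R6 − (1/2)·R3: [0, 0, 0, 1, -10]
R5 ← R5 − (1/4)·R4: [0, 0, 0, 0, 0]
R6 ← R6 − (3/4)·R4: [0, 0, 0, 0, 0]
Echelon form has 4 nonzero rows, so rank(A) = 4.
The column space has dimension equal to the rank: 4.

4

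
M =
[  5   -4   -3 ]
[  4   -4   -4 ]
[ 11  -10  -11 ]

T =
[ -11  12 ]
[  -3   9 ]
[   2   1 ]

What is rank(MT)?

2

First compute MT:
[[-49,  21],
 [-40,   8],
 [-113,  31]]
Now row reduce the product.
R2 ← R2 − (40/49)·R1: [0, -64/7]
R3 ← R3 − (113/49)·R1: [0, -122/7]
R3 ← R3 − (61/32)·R2: [0, 0]
2 nonzero rows, so rank(MT) = 2.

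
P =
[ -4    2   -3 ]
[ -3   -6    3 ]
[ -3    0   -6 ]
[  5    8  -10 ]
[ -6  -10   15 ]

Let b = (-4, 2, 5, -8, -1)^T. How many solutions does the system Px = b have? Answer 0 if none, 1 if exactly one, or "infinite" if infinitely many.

0

Row reduce the augmented matrix [P | b].
R2 ← R2 − (3/4)·R1: [0, -15/2, 21/4, 5]
R3 ← R3 − (3/4)·R1: [0, -3/2, -15/4, 8]
R4 ← R4 + (5/4)·R1: [0, 21/2, -55/4, -13]
R5 ← R5 − (3/2)·R1: [0, -13, 39/2, 5]
R3 ← R3 − (1/5)·R2: [0, 0, -24/5, 7]
R4 ← R4 + (7/5)·R2: [0, 0, -32/5, -6]
R5 ← R5 − (26/15)·R2: [0, 0, 52/5, -11/3]
R4 ← R4 − (4/3)·R3: [0, 0, 0, -46/3]
R5 ← R5 + (13/6)·R3: [0, 0, 0, 23/2]
R5 ← R5 + (3/4)·R4: [0, 0, 0, 0]
The echelon form has 4 nonzero rows; the last pivot sits in the augmented column, so rank(P) = 3 but rank([P|b]) = 4.
Since the ranks differ, the system is inconsistent.
It has no solutions.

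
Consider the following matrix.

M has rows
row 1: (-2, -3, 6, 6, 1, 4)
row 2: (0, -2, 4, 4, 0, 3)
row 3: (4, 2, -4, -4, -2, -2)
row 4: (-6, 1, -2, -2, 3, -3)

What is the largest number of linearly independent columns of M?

2

Row reduce to echelon form.
R3 ← R3 + (2)·R1: [0, -4, 8, 8, 0, 6]
R4 ← R4 − (3)·R1: [0, 10, -20, -20, 0, -15]
R3 ← R3 − (2)·R2: [0, 0, 0, 0, 0, 0]
R4 ← R4 + (5)·R2: [0, 0, 0, 0, 0, 0]
Echelon form has 2 nonzero rows, so rank(M) = 2.
The rank gives the maximum number of linearly independent columns: 2.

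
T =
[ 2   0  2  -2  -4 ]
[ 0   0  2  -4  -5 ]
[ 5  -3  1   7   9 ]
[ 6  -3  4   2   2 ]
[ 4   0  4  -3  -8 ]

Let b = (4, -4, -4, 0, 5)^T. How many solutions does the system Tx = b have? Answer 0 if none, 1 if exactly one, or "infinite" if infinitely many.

0

Row reduce the augmented matrix [T | b].
R3 ← R3 − (5/2)·R1: [0, -3, -4, 12, 19, -14]
R4 ← R4 − (3)·R1: [0, -3, -2, 8, 14, -12]
R5 ← R5 − (2)·R1: [0, 0, 0, 1, 0, -3]
Swap R2 ↔ R3
R4 ← R4 − R2: [0, 0, 2, -4, -5, 2]
R4 ← R4 − R3: [0, 0, 0, 0, 0, 6]
Swap R4 ↔ R5
The echelon form has 5 nonzero rows; the last pivot sits in the augmented column, so rank(T) = 4 but rank([T|b]) = 5.
Since the ranks differ, the system is inconsistent.
It has no solutions.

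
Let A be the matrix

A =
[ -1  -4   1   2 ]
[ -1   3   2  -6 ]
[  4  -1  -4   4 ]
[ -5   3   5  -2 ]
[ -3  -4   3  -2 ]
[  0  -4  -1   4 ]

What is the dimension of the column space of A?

Row reduce to echelon form.
R2 ← R2 − R1: [0, 7, 1, -8]
R3 ← R3 + (4)·R1: [0, -17, 0, 12]
R4 ← R4 − (5)·R1: [0, 23, 0, -12]
R5 ← R5 − (3)·R1: [0, 8, 0, -8]
R3 ← R3 + (17/7)·R2: [0, 0, 17/7, -52/7]
R4 ← R4 − (23/7)·R2: [0, 0, -23/7, 100/7]
R5 ← R5 − (8/7)·R2: [0, 0, -8/7, 8/7]
R6 ← R6 + (4/7)·R2: [0, 0, -3/7, -4/7]
R4 ← R4 + (23/17)·R3: [0, 0, 0, 72/17]
R5 ← R5 + (8/17)·R3: [0, 0, 0, -40/17]
R6 ← R6 + (3/17)·R3: [0, 0, 0, -32/17]
R5 ← R5 + (5/9)·R4: [0, 0, 0, 0]
R6 ← R6 + (4/9)·R4: [0, 0, 0, 0]
Echelon form has 4 nonzero rows, so rank(A) = 4.
The column space has dimension equal to the rank: 4.

4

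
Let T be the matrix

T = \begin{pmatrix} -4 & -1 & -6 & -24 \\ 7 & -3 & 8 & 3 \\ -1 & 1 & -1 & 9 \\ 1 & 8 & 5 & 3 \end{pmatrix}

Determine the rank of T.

Row reduce to echelon form.
R2 ← R2 + (7/4)·R1: [0, -19/4, -5/2, -39]
R3 ← R3 − (1/4)·R1: [0, 5/4, 1/2, 15]
R4 ← R4 + (1/4)·R1: [0, 31/4, 7/2, -3]
R3 ← R3 + (5/19)·R2: [0, 0, -3/19, 90/19]
R4 ← R4 + (31/19)·R2: [0, 0, -11/19, -1266/19]
R4 ← R4 − (11/3)·R3: [0, 0, 0, -84]
Echelon form has 4 nonzero rows, so rank(T) = 4.

4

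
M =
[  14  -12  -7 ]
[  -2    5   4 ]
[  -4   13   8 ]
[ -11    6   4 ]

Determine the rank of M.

Row reduce to echelon form.
R2 ← R2 + (1/7)·R1: [0, 23/7, 3]
R3 ← R3 + (2/7)·R1: [0, 67/7, 6]
R4 ← R4 + (11/14)·R1: [0, -24/7, -3/2]
R3 ← R3 − (67/23)·R2: [0, 0, -63/23]
R4 ← R4 + (24/23)·R2: [0, 0, 75/46]
R4 ← R4 + (25/42)·R3: [0, 0, 0]
Echelon form has 3 nonzero rows, so rank(M) = 3.

3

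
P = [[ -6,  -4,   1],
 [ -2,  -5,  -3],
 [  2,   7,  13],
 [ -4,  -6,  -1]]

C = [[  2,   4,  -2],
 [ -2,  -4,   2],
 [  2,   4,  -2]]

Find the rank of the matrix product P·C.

First compute PC:
[[ -2,  -4,   2],
 [  0,   0,   0],
 [ 16,  32, -16],
 [  2,   4,  -2]]
Now row reduce the product.
R3 ← R3 + (8)·R1: [0, 0, 0]
R4 ← R4 + R1: [0, 0, 0]
1 nonzero row, so rank(PC) = 1.

1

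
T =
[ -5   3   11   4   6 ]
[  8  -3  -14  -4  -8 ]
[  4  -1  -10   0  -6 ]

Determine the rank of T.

3

Row reduce to echelon form.
R2 ← R2 + (8/5)·R1: [0, 9/5, 18/5, 12/5, 8/5]
R3 ← R3 + (4/5)·R1: [0, 7/5, -6/5, 16/5, -6/5]
R3 ← R3 − (7/9)·R2: [0, 0, -4, 4/3, -22/9]
Echelon form has 3 nonzero rows, so rank(T) = 3.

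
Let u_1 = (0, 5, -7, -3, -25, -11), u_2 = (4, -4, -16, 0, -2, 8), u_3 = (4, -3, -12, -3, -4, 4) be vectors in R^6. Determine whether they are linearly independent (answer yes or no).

Form the matrix with these vectors as rows and row reduce.
Swap R1 ↔ R2
R3 ← R3 − R1: [0, 1, 4, -3, -2, -4]
R3 ← R3 − (1/5)·R2: [0, 0, 27/5, -12/5, 3, -9/5]
3 nonzero rows, so the 3 vectors span a space of dimension 3.
Since 3 = 3, the vectors are linearly independent.

yes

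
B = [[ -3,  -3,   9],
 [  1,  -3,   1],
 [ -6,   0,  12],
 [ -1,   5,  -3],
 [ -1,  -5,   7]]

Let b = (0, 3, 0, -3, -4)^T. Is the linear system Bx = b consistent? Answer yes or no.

no

Row reduce the augmented matrix [B | b].
R2 ← R2 + (1/3)·R1: [0, -4, 4, 3]
R3 ← R3 − (2)·R1: [0, 6, -6, 0]
R4 ← R4 − (1/3)·R1: [0, 6, -6, -3]
R5 ← R5 − (1/3)·R1: [0, -4, 4, -4]
R3 ← R3 + (3/2)·R2: [0, 0, 0, 9/2]
R4 ← R4 + (3/2)·R2: [0, 0, 0, 3/2]
R5 ← R5 − R2: [0, 0, 0, -7]
R4 ← R4 − (1/3)·R3: [0, 0, 0, 0]
R5 ← R5 + (14/9)·R3: [0, 0, 0, 0]
The echelon form has 3 nonzero rows; the last pivot sits in the augmented column, so rank(B) = 2 but rank([B|b]) = 3.
Since the ranks differ, the system is inconsistent.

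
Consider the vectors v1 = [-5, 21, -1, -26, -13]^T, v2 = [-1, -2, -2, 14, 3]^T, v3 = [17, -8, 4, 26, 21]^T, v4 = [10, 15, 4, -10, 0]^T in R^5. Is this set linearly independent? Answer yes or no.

yes

Form the matrix with these vectors as rows and row reduce.
R2 ← R2 − (1/5)·R1: [0, -31/5, -9/5, 96/5, 28/5]
R3 ← R3 + (17/5)·R1: [0, 317/5, 3/5, -312/5, -116/5]
R4 ← R4 + (2)·R1: [0, 57, 2, -62, -26]
R3 ← R3 + (317/31)·R2: [0, 0, -552/31, 4152/31, 1056/31]
R4 ← R4 + (285/31)·R2: [0, 0, -451/31, 3550/31, 790/31]
R4 ← R4 − (451/552)·R3: [0, 0, 0, 117/23, -54/23]
4 nonzero rows, so the 4 vectors span a space of dimension 4.
Since 4 = 4, the vectors are linearly independent.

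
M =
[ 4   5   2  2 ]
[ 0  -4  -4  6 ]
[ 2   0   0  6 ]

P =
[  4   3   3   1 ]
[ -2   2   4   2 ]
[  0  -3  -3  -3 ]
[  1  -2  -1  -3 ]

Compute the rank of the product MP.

First compute MP:
[[  8,  12,  24,   2],
 [ 14,  -8, -10, -14],
 [ 14,  -6,   0, -16]]
Now row reduce the product.
R2 ← R2 − (7/4)·R1: [0, -29, -52, -35/2]
R3 ← R3 − (7/4)·R1: [0, -27, -42, -39/2]
R3 ← R3 − (27/29)·R2: [0, 0, 186/29, -93/29]
3 nonzero rows, so rank(MP) = 3.

3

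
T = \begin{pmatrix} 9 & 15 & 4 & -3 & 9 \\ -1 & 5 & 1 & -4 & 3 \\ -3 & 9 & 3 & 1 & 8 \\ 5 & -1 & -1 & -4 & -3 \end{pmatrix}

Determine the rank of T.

3

Row reduce to echelon form.
R2 ← R2 + (1/9)·R1: [0, 20/3, 13/9, -13/3, 4]
R3 ← R3 + (1/3)·R1: [0, 14, 13/3, 0, 11]
R4 ← R4 − (5/9)·R1: [0, -28/3, -29/9, -7/3, -8]
R3 ← R3 − (21/10)·R2: [0, 0, 13/10, 91/10, 13/5]
R4 ← R4 + (7/5)·R2: [0, 0, -6/5, -42/5, -12/5]
R4 ← R4 + (12/13)·R3: [0, 0, 0, 0, 0]
Echelon form has 3 nonzero rows, so rank(T) = 3.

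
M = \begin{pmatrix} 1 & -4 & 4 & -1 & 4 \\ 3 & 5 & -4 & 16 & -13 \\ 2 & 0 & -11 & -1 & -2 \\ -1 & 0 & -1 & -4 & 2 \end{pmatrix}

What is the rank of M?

Row reduce to echelon form.
R2 ← R2 − (3)·R1: [0, 17, -16, 19, -25]
R3 ← R3 − (2)·R1: [0, 8, -19, 1, -10]
R4 ← R4 + R1: [0, -4, 3, -5, 6]
R3 ← R3 − (8/17)·R2: [0, 0, -195/17, -135/17, 30/17]
R4 ← R4 + (4/17)·R2: [0, 0, -13/17, -9/17, 2/17]
R4 ← R4 − (1/15)·R3: [0, 0, 0, 0, 0]
Echelon form has 3 nonzero rows, so rank(M) = 3.

3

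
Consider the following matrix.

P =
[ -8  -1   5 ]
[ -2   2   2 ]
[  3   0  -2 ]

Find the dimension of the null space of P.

1

Row reduce to echelon form.
R2 ← R2 − (1/4)·R1: [0, 9/4, 3/4]
R3 ← R3 + (3/8)·R1: [0, -3/8, -1/8]
R3 ← R3 + (1/6)·R2: [0, 0, 0]
2 nonzero rows, so rank(P) = 2.
P has 3 columns; by rank–nullity, nullity = 3 − 2 = 1.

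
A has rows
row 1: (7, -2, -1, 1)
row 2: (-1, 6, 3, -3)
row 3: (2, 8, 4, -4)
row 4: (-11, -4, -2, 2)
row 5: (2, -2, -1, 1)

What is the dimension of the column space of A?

2

Row reduce to echelon form.
R2 ← R2 + (1/7)·R1: [0, 40/7, 20/7, -20/7]
R3 ← R3 − (2/7)·R1: [0, 60/7, 30/7, -30/7]
R4 ← R4 + (11/7)·R1: [0, -50/7, -25/7, 25/7]
R5 ← R5 − (2/7)·R1: [0, -10/7, -5/7, 5/7]
R3 ← R3 − (3/2)·R2: [0, 0, 0, 0]
R4 ← R4 + (5/4)·R2: [0, 0, 0, 0]
R5 ← R5 + (1/4)·R2: [0, 0, 0, 0]
Echelon form has 2 nonzero rows, so rank(A) = 2.
The column space has dimension equal to the rank: 2.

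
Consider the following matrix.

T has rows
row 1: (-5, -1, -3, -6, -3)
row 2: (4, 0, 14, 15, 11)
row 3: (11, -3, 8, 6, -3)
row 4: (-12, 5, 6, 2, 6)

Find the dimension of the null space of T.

1

Row reduce to echelon form.
R2 ← R2 + (4/5)·R1: [0, -4/5, 58/5, 51/5, 43/5]
R3 ← R3 + (11/5)·R1: [0, -26/5, 7/5, -36/5, -48/5]
R4 ← R4 − (12/5)·R1: [0, 37/5, 66/5, 82/5, 66/5]
R3 ← R3 − (13/2)·R2: [0, 0, -74, -147/2, -131/2]
R4 ← R4 + (37/4)·R2: [0, 0, 241/2, 443/4, 371/4]
R4 ← R4 + (241/148)·R3: [0, 0, 0, -2645/296, -4117/296]
4 nonzero rows, so rank(T) = 4.
T has 5 columns; by rank–nullity, nullity = 5 − 4 = 1.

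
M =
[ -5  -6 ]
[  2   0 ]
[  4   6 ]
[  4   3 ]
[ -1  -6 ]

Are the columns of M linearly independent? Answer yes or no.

yes

Row reduce M to echelon form.
R2 ← R2 + (2/5)·R1: [0, -12/5]
R3 ← R3 + (4/5)·R1: [0, 6/5]
R4 ← R4 + (4/5)·R1: [0, -9/5]
R5 ← R5 − (1/5)·R1: [0, -24/5]
R3 ← R3 + (1/2)·R2: [0, 0]
R4 ← R4 − (3/4)·R2: [0, 0]
R5 ← R5 − (2)·R2: [0, 0]
2 pivots among 2 columns.
Every column is a pivot column, so the columns are linearly independent.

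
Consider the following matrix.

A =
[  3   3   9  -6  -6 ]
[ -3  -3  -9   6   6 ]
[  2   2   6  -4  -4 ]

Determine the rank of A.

Row reduce to echelon form.
R2 ← R2 + R1: [0, 0, 0, 0, 0]
R3 ← R3 − (2/3)·R1: [0, 0, 0, 0, 0]
Echelon form has 1 nonzero row, so rank(A) = 1.

1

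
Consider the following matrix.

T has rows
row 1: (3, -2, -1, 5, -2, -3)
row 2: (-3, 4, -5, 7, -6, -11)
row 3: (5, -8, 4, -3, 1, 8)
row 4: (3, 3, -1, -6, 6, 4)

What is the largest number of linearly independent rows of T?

4

Row reduce to echelon form.
R2 ← R2 + R1: [0, 2, -6, 12, -8, -14]
R3 ← R3 − (5/3)·R1: [0, -14/3, 17/3, -34/3, 13/3, 13]
R4 ← R4 − R1: [0, 5, 0, -11, 8, 7]
R3 ← R3 + (7/3)·R2: [0, 0, -25/3, 50/3, -43/3, -59/3]
R4 ← R4 − (5/2)·R2: [0, 0, 15, -41, 28, 42]
R4 ← R4 + (9/5)·R3: [0, 0, 0, -11, 11/5, 33/5]
Echelon form has 4 nonzero rows, so rank(T) = 4.
The rank gives the maximum number of linearly independent rows: 4.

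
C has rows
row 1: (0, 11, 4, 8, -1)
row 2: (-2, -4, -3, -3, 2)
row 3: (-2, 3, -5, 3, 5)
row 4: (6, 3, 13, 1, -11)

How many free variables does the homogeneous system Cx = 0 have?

2

Row reduce to echelon form.
Swap R1 ↔ R2
R3 ← R3 − R1: [0, 7, -2, 6, 3]
R4 ← R4 + (3)·R1: [0, -9, 4, -8, -5]
R3 ← R3 − (7/11)·R2: [0, 0, -50/11, 10/11, 40/11]
R4 ← R4 + (9/11)·R2: [0, 0, 80/11, -16/11, -64/11]
R4 ← R4 + (8/5)·R3: [0, 0, 0, 0, 0]
3 nonzero rows, so rank(C) = 3.
C has 5 columns; by rank–nullity, nullity = 5 − 3 = 2.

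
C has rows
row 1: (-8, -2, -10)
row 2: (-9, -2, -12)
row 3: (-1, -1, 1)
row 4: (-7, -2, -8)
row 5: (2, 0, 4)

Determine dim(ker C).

Row reduce to echelon form.
R2 ← R2 − (9/8)·R1: [0, 1/4, -3/4]
R3 ← R3 − (1/8)·R1: [0, -3/4, 9/4]
R4 ← R4 − (7/8)·R1: [0, -1/4, 3/4]
R5 ← R5 + (1/4)·R1: [0, -1/2, 3/2]
R3 ← R3 + (3)·R2: [0, 0, 0]
R4 ← R4 + R2: [0, 0, 0]
R5 ← R5 + (2)·R2: [0, 0, 0]
2 nonzero rows, so rank(C) = 2.
C has 3 columns; by rank–nullity, nullity = 3 − 2 = 1.

1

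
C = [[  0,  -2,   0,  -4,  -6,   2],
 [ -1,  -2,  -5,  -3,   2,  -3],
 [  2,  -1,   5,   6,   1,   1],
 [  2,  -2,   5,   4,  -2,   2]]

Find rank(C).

3

Row reduce to echelon form.
Swap R1 ↔ R2
R3 ← R3 + (2)·R1: [0, -5, -5, 0, 5, -5]
R4 ← R4 + (2)·R1: [0, -6, -5, -2, 2, -4]
R3 ← R3 − (5/2)·R2: [0, 0, -5, 10, 20, -10]
R4 ← R4 − (3)·R2: [0, 0, -5, 10, 20, -10]
R4 ← R4 − R3: [0, 0, 0, 0, 0, 0]
Echelon form has 3 nonzero rows, so rank(C) = 3.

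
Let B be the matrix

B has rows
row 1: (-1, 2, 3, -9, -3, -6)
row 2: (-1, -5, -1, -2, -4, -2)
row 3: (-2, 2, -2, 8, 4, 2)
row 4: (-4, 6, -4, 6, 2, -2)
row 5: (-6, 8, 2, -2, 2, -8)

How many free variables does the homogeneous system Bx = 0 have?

2

Row reduce to echelon form.
R2 ← R2 − R1: [0, -7, -4, 7, -1, 4]
R3 ← R3 − (2)·R1: [0, -2, -8, 26, 10, 14]
R4 ← R4 − (4)·R1: [0, -2, -16, 42, 14, 22]
R5 ← R5 − (6)·R1: [0, -4, -16, 52, 20, 28]
R3 ← R3 − (2/7)·R2: [0, 0, -48/7, 24, 72/7, 90/7]
R4 ← R4 − (2/7)·R2: [0, 0, -104/7, 40, 100/7, 146/7]
R5 ← R5 − (4/7)·R2: [0, 0, -96/7, 48, 144/7, 180/7]
R4 ← R4 − (13/6)·R3: [0, 0, 0, -12, -8, -7]
R5 ← R5 − (2)·R3: [0, 0, 0, 0, 0, 0]
4 nonzero rows, so rank(B) = 4.
B has 6 columns; by rank–nullity, nullity = 6 − 4 = 2.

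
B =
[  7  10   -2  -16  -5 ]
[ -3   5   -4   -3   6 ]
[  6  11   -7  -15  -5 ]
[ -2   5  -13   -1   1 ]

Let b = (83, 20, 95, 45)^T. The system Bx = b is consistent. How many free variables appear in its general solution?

Row reduce the augmented matrix [B | b].
R2 ← R2 + (3/7)·R1: [0, 65/7, -34/7, -69/7, 27/7, 389/7]
R3 ← R3 − (6/7)·R1: [0, 17/7, -37/7, -9/7, -5/7, 167/7]
R4 ← R4 + (2/7)·R1: [0, 55/7, -95/7, -39/7, -3/7, 481/7]
R3 ← R3 − (17/65)·R2: [0, 0, -261/65, 84/65, -112/65, 606/65]
R4 ← R4 − (11/13)·R2: [0, 0, -123/13, 36/13, -48/13, 282/13]
R4 ← R4 − (205/87)·R3: [0, 0, 0, -8/29, 32/87, -8/29]
The echelon form has 4 nonzero rows, and every pivot lies in the first 5 columns, so rank(B) = rank([B|b]) = 4.
The system is consistent.
Free variables = (unknowns) − (rank) = 5 − 4 = 1.

1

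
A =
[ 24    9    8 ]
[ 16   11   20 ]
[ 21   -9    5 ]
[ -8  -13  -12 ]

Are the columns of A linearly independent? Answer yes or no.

yes

Row reduce A to echelon form.
R2 ← R2 − (2/3)·R1: [0, 5, 44/3]
R3 ← R3 − (7/8)·R1: [0, -135/8, -2]
R4 ← R4 + (1/3)·R1: [0, -10, -28/3]
R3 ← R3 + (27/8)·R2: [0, 0, 95/2]
R4 ← R4 + (2)·R2: [0, 0, 20]
R4 ← R4 − (8/19)·R3: [0, 0, 0]
3 pivots among 3 columns.
Every column is a pivot column, so the columns are linearly independent.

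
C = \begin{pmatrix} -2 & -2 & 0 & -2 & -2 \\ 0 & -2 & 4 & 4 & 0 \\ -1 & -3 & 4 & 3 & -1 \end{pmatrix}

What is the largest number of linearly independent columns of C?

Row reduce to echelon form.
R3 ← R3 − (1/2)·R1: [0, -2, 4, 4, 0]
R3 ← R3 − R2: [0, 0, 0, 0, 0]
Echelon form has 2 nonzero rows, so rank(C) = 2.
The rank gives the maximum number of linearly independent columns: 2.

2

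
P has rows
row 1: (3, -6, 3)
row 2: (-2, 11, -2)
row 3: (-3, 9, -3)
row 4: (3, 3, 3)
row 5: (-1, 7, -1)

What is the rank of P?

2

Row reduce to echelon form.
R2 ← R2 + (2/3)·R1: [0, 7, 0]
R3 ← R3 + R1: [0, 3, 0]
R4 ← R4 − R1: [0, 9, 0]
R5 ← R5 + (1/3)·R1: [0, 5, 0]
R3 ← R3 − (3/7)·R2: [0, 0, 0]
R4 ← R4 − (9/7)·R2: [0, 0, 0]
R5 ← R5 − (5/7)·R2: [0, 0, 0]
Echelon form has 2 nonzero rows, so rank(P) = 2.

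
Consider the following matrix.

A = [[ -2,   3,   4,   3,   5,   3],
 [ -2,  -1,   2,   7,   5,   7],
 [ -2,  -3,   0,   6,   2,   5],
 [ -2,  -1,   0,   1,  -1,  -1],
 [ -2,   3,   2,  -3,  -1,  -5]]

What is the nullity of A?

3

Row reduce to echelon form.
R2 ← R2 − R1: [0, -4, -2, 4, 0, 4]
R3 ← R3 − R1: [0, -6, -4, 3, -3, 2]
R4 ← R4 − R1: [0, -4, -4, -2, -6, -4]
R5 ← R5 − R1: [0, 0, -2, -6, -6, -8]
R3 ← R3 − (3/2)·R2: [0, 0, -1, -3, -3, -4]
R4 ← R4 − R2: [0, 0, -2, -6, -6, -8]
R4 ← R4 − (2)·R3: [0, 0, 0, 0, 0, 0]
R5 ← R5 − (2)·R3: [0, 0, 0, 0, 0, 0]
3 nonzero rows, so rank(A) = 3.
A has 6 columns; by rank–nullity, nullity = 6 − 3 = 3.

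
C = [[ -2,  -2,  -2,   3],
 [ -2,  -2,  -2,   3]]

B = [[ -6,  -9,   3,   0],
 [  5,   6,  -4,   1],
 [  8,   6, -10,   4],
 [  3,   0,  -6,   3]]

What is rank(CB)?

1

First compute CB:
[[ -5,  -6,   4,  -1],
 [ -5,  -6,   4,  -1]]
Now row reduce the product.
R2 ← R2 − R1: [0, 0, 0, 0]
1 nonzero row, so rank(CB) = 1.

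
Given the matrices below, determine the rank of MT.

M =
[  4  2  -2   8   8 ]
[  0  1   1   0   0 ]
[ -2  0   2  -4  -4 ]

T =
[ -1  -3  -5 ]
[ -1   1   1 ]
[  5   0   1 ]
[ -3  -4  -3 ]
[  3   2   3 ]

First compute MT:
[[-16, -26, -20],
 [  4,   1,   2],
 [ 12,  14,  12]]
Now row reduce the product.
R2 ← R2 + (1/4)·R1: [0, -11/2, -3]
R3 ← R3 + (3/4)·R1: [0, -11/2, -3]
R3 ← R3 − R2: [0, 0, 0]
2 nonzero rows, so rank(MT) = 2.

2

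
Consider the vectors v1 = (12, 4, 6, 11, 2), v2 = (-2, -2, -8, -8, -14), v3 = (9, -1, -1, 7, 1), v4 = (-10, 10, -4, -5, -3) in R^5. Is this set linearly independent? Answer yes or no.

Form the matrix with these vectors as rows and row reduce.
R2 ← R2 + (1/6)·R1: [0, -4/3, -7, -37/6, -41/3]
R3 ← R3 − (3/4)·R1: [0, -4, -11/2, -5/4, -1/2]
R4 ← R4 + (5/6)·R1: [0, 40/3, 1, 25/6, -4/3]
R3 ← R3 − (3)·R2: [0, 0, 31/2, 69/4, 81/2]
R4 ← R4 + (10)·R2: [0, 0, -69, -115/2, -138]
R4 ← R4 + (138/31)·R3: [0, 0, 0, 598/31, 1311/31]
4 nonzero rows, so the 4 vectors span a space of dimension 4.
Since 4 = 4, the vectors are linearly independent.

yes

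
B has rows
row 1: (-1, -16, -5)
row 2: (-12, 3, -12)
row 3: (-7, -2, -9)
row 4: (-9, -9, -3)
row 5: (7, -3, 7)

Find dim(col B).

Row reduce to echelon form.
R2 ← R2 − (12)·R1: [0, 195, 48]
R3 ← R3 − (7)·R1: [0, 110, 26]
R4 ← R4 − (9)·R1: [0, 135, 42]
R5 ← R5 + (7)·R1: [0, -115, -28]
R3 ← R3 − (22/39)·R2: [0, 0, -14/13]
R4 ← R4 − (9/13)·R2: [0, 0, 114/13]
R5 ← R5 + (23/39)·R2: [0, 0, 4/13]
R4 ← R4 + (57/7)·R3: [0, 0, 0]
R5 ← R5 + (2/7)·R3: [0, 0, 0]
Echelon form has 3 nonzero rows, so rank(B) = 3.
The column space has dimension equal to the rank: 3.

3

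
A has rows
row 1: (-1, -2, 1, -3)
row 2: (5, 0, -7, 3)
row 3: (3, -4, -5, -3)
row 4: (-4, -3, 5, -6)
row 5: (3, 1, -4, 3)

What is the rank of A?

Row reduce to echelon form.
R2 ← R2 + (5)·R1: [0, -10, -2, -12]
R3 ← R3 + (3)·R1: [0, -10, -2, -12]
R4 ← R4 − (4)·R1: [0, 5, 1, 6]
R5 ← R5 + (3)·R1: [0, -5, -1, -6]
R3 ← R3 − R2: [0, 0, 0, 0]
R4 ← R4 + (1/2)·R2: [0, 0, 0, 0]
R5 ← R5 − (1/2)·R2: [0, 0, 0, 0]
Echelon form has 2 nonzero rows, so rank(A) = 2.

2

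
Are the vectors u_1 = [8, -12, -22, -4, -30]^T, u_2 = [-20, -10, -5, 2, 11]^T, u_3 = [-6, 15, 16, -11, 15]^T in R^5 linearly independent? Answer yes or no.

yes

Form the matrix with these vectors as rows and row reduce.
R2 ← R2 + (5/2)·R1: [0, -40, -60, -8, -64]
R3 ← R3 + (3/4)·R1: [0, 6, -1/2, -14, -15/2]
R3 ← R3 + (3/20)·R2: [0, 0, -19/2, -76/5, -171/10]
3 nonzero rows, so the 3 vectors span a space of dimension 3.
Since 3 = 3, the vectors are linearly independent.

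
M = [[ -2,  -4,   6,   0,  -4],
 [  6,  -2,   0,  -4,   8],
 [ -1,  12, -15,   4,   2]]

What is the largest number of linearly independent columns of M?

Row reduce to echelon form.
R2 ← R2 + (3)·R1: [0, -14, 18, -4, -4]
R3 ← R3 − (1/2)·R1: [0, 14, -18, 4, 4]
R3 ← R3 + R2: [0, 0, 0, 0, 0]
Echelon form has 2 nonzero rows, so rank(M) = 2.
The rank gives the maximum number of linearly independent columns: 2.

2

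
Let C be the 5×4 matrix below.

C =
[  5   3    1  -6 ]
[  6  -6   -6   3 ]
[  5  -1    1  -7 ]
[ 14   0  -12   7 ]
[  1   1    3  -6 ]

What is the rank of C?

3

Row reduce to echelon form.
R2 ← R2 − (6/5)·R1: [0, -48/5, -36/5, 51/5]
R3 ← R3 − R1: [0, -4, 0, -1]
R4 ← R4 − (14/5)·R1: [0, -42/5, -74/5, 119/5]
R5 ← R5 − (1/5)·R1: [0, 2/5, 14/5, -24/5]
R3 ← R3 − (5/12)·R2: [0, 0, 3, -21/4]
R4 ← R4 − (7/8)·R2: [0, 0, -17/2, 119/8]
R5 ← R5 + (1/24)·R2: [0, 0, 5/2, -35/8]
R4 ← R4 + (17/6)·R3: [0, 0, 0, 0]
R5 ← R5 − (5/6)·R3: [0, 0, 0, 0]
Echelon form has 3 nonzero rows, so rank(C) = 3.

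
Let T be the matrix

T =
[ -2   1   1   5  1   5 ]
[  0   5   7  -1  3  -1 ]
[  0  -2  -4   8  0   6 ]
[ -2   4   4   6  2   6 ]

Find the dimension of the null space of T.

2

Row reduce to echelon form.
R4 ← R4 − R1: [0, 3, 3, 1, 1, 1]
R3 ← R3 + (2/5)·R2: [0, 0, -6/5, 38/5, 6/5, 28/5]
R4 ← R4 − (3/5)·R2: [0, 0, -6/5, 8/5, -4/5, 8/5]
R4 ← R4 − R3: [0, 0, 0, -6, -2, -4]
4 nonzero rows, so rank(T) = 4.
T has 6 columns; by rank–nullity, nullity = 6 − 4 = 2.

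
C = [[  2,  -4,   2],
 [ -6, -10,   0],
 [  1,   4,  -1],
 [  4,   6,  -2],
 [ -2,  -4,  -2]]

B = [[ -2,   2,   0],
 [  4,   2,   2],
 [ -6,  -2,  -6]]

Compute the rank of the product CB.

First compute CB:
[[-32,  -8, -20],
 [-28, -32, -20],
 [ 20,  12,  14],
 [ 28,  24,  24],
 [  0,  -8,   4]]
Now row reduce the product.
R2 ← R2 − (7/8)·R1: [0, -25, -5/2]
R3 ← R3 + (5/8)·R1: [0, 7, 3/2]
R4 ← R4 + (7/8)·R1: [0, 17, 13/2]
R3 ← R3 + (7/25)·R2: [0, 0, 4/5]
R4 ← R4 + (17/25)·R2: [0, 0, 24/5]
R5 ← R5 − (8/25)·R2: [0, 0, 24/5]
R4 ← R4 − (6)·R3: [0, 0, 0]
R5 ← R5 − (6)·R3: [0, 0, 0]
3 nonzero rows, so rank(CB) = 3.

3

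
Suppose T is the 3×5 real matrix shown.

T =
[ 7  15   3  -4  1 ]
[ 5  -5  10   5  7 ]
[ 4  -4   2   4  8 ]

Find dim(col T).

3

Row reduce to echelon form.
R2 ← R2 − (5/7)·R1: [0, -110/7, 55/7, 55/7, 44/7]
R3 ← R3 − (4/7)·R1: [0, -88/7, 2/7, 44/7, 52/7]
R3 ← R3 − (4/5)·R2: [0, 0, -6, 0, 12/5]
Echelon form has 3 nonzero rows, so rank(T) = 3.
The column space has dimension equal to the rank: 3.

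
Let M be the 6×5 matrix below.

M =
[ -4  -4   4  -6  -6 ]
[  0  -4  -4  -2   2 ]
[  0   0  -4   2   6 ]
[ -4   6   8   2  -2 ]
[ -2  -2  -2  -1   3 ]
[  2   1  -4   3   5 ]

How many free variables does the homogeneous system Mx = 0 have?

2

Row reduce to echelon form.
R4 ← R4 − R1: [0, 10, 4, 8, 4]
R5 ← R5 − (1/2)·R1: [0, 0, -4, 2, 6]
R6 ← R6 + (1/2)·R1: [0, -1, -2, 0, 2]
R4 ← R4 + (5/2)·R2: [0, 0, -6, 3, 9]
R6 ← R6 − (1/4)·R2: [0, 0, -1, 1/2, 3/2]
R4 ← R4 − (3/2)·R3: [0, 0, 0, 0, 0]
R5 ← R5 − R3: [0, 0, 0, 0, 0]
R6 ← R6 − (1/4)·R3: [0, 0, 0, 0, 0]
3 nonzero rows, so rank(M) = 3.
M has 5 columns; by rank–nullity, nullity = 5 − 3 = 2.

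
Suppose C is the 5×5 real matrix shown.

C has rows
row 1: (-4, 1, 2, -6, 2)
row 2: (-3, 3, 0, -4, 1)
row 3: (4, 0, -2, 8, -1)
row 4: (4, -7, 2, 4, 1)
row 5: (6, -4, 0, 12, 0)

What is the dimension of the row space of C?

Row reduce to echelon form.
R2 ← R2 − (3/4)·R1: [0, 9/4, -3/2, 1/2, -1/2]
R3 ← R3 + R1: [0, 1, 0, 2, 1]
R4 ← R4 + R1: [0, -6, 4, -2, 3]
R5 ← R5 + (3/2)·R1: [0, -5/2, 3, 3, 3]
R3 ← R3 − (4/9)·R2: [0, 0, 2/3, 16/9, 11/9]
R4 ← R4 + (8/3)·R2: [0, 0, 0, -2/3, 5/3]
R5 ← R5 + (10/9)·R2: [0, 0, 4/3, 32/9, 22/9]
R5 ← R5 − (2)·R3: [0, 0, 0, 0, 0]
Echelon form has 4 nonzero rows, so rank(C) = 4.
The row space has dimension equal to the rank: 4.

4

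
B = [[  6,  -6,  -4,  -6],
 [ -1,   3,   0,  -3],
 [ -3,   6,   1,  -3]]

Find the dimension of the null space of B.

2

Row reduce to echelon form.
R2 ← R2 + (1/6)·R1: [0, 2, -2/3, -4]
R3 ← R3 + (1/2)·R1: [0, 3, -1, -6]
R3 ← R3 − (3/2)·R2: [0, 0, 0, 0]
2 nonzero rows, so rank(B) = 2.
B has 4 columns; by rank–nullity, nullity = 4 − 2 = 2.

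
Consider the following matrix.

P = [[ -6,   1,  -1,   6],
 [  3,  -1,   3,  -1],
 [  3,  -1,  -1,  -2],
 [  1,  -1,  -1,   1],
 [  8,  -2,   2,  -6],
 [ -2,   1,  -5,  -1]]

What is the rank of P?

Row reduce to echelon form.
R2 ← R2 + (1/2)·R1: [0, -1/2, 5/2, 2]
R3 ← R3 + (1/2)·R1: [0, -1/2, -3/2, 1]
R4 ← R4 + (1/6)·R1: [0, -5/6, -7/6, 2]
R5 ← R5 + (4/3)·R1: [0, -2/3, 2/3, 2]
R6 ← R6 − (1/3)·R1: [0, 2/3, -14/3, -3]
R3 ← R3 − R2: [0, 0, -4, -1]
R4 ← R4 − (5/3)·R2: [0, 0, -16/3, -4/3]
R5 ← R5 − (4/3)·R2: [0, 0, -8/3, -2/3]
R6 ← R6 + (4/3)·R2: [0, 0, -4/3, -1/3]
R4 ← R4 − (4/3)·R3: [0, 0, 0, 0]
R5 ← R5 − (2/3)·R3: [0, 0, 0, 0]
R6 ← R6 − (1/3)·R3: [0, 0, 0, 0]
Echelon form has 3 nonzero rows, so rank(P) = 3.

3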